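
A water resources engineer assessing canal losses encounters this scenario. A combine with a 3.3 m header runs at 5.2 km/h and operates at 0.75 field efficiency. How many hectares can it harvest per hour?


C = w * v * eta_f / 10
  = 3.3 * 5.2 * 0.75 / 10
  = 12.87 / 10
  = 1.29 ha/h


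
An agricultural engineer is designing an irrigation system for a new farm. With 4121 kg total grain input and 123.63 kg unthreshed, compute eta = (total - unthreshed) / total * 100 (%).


eta = (total - unthreshed) / total * 100
    = (4121 - 123.63) / 4121 * 100
    = 3997.37 / 4121 * 100
    = 97%


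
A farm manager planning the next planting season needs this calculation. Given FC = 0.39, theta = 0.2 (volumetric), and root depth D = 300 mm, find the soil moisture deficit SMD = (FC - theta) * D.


SMD = (FC - theta) * D
    = (0.39 - 0.2) * 300
    = 0.190 * 300
    = 57 mm


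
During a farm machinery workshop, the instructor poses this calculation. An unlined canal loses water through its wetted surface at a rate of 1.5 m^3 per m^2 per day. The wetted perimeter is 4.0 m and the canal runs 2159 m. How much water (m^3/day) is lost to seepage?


S = C * P * L
  = 1.5 * 4.0 * 2159
  = 12954 m^3/day


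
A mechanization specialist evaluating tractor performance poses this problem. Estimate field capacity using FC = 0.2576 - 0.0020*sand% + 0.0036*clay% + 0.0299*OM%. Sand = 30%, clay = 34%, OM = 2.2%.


FC = 0.2576 - 0.0020*30 + 0.0036*34 + 0.0299*2.2
   = 0.2576 - 0.0600 + 0.1224 + 0.0658
   = 0.3858


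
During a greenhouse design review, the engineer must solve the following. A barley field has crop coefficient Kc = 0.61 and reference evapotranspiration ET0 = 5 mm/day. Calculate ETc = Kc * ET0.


ETc = Kc * ET0
    = 0.61 * 5
    = 3.05 mm/day


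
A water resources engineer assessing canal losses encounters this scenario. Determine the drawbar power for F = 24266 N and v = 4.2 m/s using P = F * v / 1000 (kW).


P = F * v / 1000
  = 24266 * 4.2 / 1000
  = 101917.20 / 1000
  = 101.92 kW


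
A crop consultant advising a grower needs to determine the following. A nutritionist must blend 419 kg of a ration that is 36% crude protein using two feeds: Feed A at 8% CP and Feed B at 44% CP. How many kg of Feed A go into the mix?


parts_A = CP_b - target = 44 - 36 = 8
parts_B = target - CP_a = 36 - 8 = 28
total_parts = 8 + 28 = 36
Feed A = 419 * 8 / 36 = 93.11 kg
Feed B = 419 * 28 / 36 = 325.89 kg

93.11 kg


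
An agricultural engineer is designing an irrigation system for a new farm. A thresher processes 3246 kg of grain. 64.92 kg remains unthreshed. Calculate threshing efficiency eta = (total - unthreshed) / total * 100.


eta = (total - unthreshed) / total * 100
    = (3246 - 64.92) / 3246 * 100
    = 3181.08 / 3246 * 100
    = 98%


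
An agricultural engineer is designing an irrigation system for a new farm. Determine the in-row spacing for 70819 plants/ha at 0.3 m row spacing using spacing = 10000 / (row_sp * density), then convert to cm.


spacing = 10000 / (row_sp * density)
        = 10000 / (0.3 * 70819)
        = 10000 / 21245.70
        = 0.47068 m = 47.07 cm


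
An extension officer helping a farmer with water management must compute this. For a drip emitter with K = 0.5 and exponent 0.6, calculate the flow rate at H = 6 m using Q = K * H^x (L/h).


Q = K * H^x
  = 0.5 * 6^0.6
  = 0.5 * 2.9302
  = 1.47 L/h


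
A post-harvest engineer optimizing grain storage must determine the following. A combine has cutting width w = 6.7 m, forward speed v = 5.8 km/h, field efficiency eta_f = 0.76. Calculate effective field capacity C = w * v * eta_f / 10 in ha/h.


C = w * v * eta_f / 10
  = 6.7 * 5.8 * 0.76 / 10
  = 29.53 / 10
  = 2.95 ha/h


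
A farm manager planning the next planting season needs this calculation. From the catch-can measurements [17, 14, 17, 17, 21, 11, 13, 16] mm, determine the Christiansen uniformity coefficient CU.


xbar = 126 / 8 = 15.750
sum|xi - xbar| = 18.500
CU = 100 * (1 - 18.500 / (8 * 15.750))
   = 100 * (1 - 0.1468)
   = 85.32%


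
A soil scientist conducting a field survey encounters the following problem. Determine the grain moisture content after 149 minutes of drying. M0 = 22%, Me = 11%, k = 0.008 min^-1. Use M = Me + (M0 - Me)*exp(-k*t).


M = Me + (M0 - Me) * e^(-k*t)
  = 11 + (22 - 11) * e^(-0.008*149)
  = 11 + 11 * e^(-1.192)
  = 11 + 11 * 0.30361
  = 11 + 3.3397
  = 14.34%


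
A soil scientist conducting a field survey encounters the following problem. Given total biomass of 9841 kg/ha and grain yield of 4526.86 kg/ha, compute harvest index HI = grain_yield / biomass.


HI = grain_yield / biomass
   = 4526.86 / 9841
   = 0.46


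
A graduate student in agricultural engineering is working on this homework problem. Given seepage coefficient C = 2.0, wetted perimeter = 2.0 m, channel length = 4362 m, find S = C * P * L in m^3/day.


S = C * P * L
  = 2.0 * 2.0 * 4362
  = 17448 m^3/day


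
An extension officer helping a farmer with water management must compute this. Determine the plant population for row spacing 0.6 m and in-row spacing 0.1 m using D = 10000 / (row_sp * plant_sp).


D = 10000 / (row_sp * plant_sp)
  = 10000 / (0.6 * 0.1)
  = 10000 / 0.0600
  = 166666.67 plants/ha


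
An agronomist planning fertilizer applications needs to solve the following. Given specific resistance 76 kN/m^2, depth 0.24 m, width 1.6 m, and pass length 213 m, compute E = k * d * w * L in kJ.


E = k * d * w * L
  = 76 * 0.24 * 1.6 * 213
  = 6216.19 kJ


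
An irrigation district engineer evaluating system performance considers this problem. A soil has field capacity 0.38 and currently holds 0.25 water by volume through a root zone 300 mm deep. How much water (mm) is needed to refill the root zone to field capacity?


SMD = (FC - theta) * D
    = (0.38 - 0.25) * 300
    = 0.130 * 300
    = 39 mm


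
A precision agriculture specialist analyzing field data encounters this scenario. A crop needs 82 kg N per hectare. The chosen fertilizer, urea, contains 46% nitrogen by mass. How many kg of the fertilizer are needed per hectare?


Rate = N_required / (N_content / 100)
     = 82 / (46 / 100)
     = 82 / 0.46
     = 178.26 kg/ha


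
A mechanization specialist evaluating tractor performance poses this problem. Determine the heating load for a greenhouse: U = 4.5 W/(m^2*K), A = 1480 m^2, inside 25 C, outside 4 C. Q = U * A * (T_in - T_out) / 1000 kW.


dT = 25 - (4) = 21 K
Q = U * A * dT
  = 4.5 * 1480 * 21
  = 139860 W = 139.86 kW


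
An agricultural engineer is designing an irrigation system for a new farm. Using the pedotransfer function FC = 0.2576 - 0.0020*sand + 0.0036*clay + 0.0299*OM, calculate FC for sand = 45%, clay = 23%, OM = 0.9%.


FC = 0.2576 - 0.0020*45 + 0.0036*23 + 0.0299*0.9
   = 0.2576 - 0.0900 + 0.0828 + 0.0269
   = 0.2773


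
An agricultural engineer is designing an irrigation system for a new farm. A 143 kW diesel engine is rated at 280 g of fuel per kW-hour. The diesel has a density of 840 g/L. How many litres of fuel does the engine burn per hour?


FC = P * BSFC / rho_fuel
   = 143 * 280 / 840
   = 40040 / 840
   = 47.67 L/h


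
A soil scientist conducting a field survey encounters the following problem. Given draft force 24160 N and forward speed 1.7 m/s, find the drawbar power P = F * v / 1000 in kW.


P = F * v / 1000
  = 24160 * 1.7 / 1000
  = 41072 / 1000
  = 41.07 kW


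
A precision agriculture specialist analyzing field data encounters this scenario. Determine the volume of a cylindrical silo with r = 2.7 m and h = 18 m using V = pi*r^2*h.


V = pi * r^2 * h
  = pi * 2.7^2 * 18
  = pi * 7.29 * 18
  = 412.24 m^3


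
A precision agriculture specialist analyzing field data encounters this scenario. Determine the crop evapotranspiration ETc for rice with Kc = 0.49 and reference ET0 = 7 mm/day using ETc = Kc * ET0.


ETc = Kc * ET0
    = 0.49 * 7
    = 3.43 mm/day


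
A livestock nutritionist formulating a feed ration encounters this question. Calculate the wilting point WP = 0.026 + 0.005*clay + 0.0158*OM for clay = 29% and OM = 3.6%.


WP = 0.026 + 0.005*29 + 0.0158*3.6
   = 0.026 + 0.1450 + 0.0569
   = 0.2279


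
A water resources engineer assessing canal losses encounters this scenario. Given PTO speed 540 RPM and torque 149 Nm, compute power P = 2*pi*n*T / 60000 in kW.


P = 2*pi*n*T / 60000
  = 2*pi * 540 * 149 / 60000
  = 505545.09 / 60000
  = 8.43 kW


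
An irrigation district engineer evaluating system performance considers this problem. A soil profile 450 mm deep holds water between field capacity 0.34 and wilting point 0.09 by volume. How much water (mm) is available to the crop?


AW = (FC - WP) * D
   = (0.34 - 0.09) * 450
   = 0.25 * 450
   = 112.50 mm


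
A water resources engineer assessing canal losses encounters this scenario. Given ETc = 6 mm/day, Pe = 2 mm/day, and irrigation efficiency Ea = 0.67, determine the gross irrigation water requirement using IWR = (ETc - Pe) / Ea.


IWR = (ETc - Pe) / Ea
    = (6 - 2) / 0.67
    = 4 / 0.67
    = 5.97 mm/day


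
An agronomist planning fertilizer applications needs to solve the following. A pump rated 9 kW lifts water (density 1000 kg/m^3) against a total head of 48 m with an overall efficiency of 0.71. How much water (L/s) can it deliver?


Q = (P * 1000 * eta) / (rho * g * H)
  = (9 * 1000 * 0.71) / (1000 * 9.81 * 48)
  = 6390 / 470880
  = 0.01357 m^3/s = 13.57 L/s


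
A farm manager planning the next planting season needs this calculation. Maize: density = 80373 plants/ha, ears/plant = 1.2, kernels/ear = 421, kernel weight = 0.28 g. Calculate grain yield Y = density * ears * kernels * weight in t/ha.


Y = density * ears * kernels * kw
  = 80373 * 1.2 * 421 * 0.28 g/ha
  = 11369243.09 g/ha
  = 11369.24 kg/ha = 11.37 t/ha


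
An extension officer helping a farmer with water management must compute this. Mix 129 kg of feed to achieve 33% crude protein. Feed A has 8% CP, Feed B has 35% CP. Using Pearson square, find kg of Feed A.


parts_A = CP_b - target = 35 - 33 = 2
parts_B = target - CP_a = 33 - 8 = 25
total_parts = 2 + 25 = 27
Feed A = 129 * 2 / 27 = 9.56 kg
Feed B = 129 * 25 / 27 = 119.44 kg

9.56 kg


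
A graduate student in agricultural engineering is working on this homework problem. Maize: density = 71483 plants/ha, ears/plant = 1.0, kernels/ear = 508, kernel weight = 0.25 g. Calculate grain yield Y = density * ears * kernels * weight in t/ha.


Y = density * ears * kernels * kw
  = 71483 * 1.0 * 508 * 0.25 g/ha
  = 9078341 g/ha
  = 9078.34 kg/ha = 9.08 t/ha


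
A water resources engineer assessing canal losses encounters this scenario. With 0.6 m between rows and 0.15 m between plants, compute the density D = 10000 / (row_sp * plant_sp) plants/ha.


D = 10000 / (row_sp * plant_sp)
  = 10000 / (0.6 * 0.15)
  = 10000 / 0.0900
  = 111111.11 plants/ha


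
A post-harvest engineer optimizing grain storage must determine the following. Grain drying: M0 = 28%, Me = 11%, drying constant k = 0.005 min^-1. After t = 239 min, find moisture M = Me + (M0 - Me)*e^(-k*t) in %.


M = Me + (M0 - Me) * e^(-k*t)
  = 11 + (28 - 11) * e^(-0.005*239)
  = 11 + 17 * e^(-1.195)
  = 11 + 17 * 0.30270
  = 11 + 5.1460
  = 16.15%


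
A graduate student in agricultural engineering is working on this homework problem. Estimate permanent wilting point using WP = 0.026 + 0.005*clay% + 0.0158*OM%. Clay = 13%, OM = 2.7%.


WP = 0.026 + 0.005*13 + 0.0158*2.7
   = 0.026 + 0.0650 + 0.0427
   = 0.1337


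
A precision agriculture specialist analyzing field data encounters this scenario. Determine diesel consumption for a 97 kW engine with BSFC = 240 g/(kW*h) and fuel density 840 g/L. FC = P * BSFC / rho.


FC = P * BSFC / rho_fuel
   = 97 * 240 / 840
   = 23280 / 840
   = 27.71 L/h


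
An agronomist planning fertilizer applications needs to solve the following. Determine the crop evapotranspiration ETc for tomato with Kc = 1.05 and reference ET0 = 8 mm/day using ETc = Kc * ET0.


ETc = Kc * ET0
    = 1.05 * 8
    = 8.40 mm/day


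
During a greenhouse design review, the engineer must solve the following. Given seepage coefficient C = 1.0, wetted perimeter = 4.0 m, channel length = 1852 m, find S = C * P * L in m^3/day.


S = C * P * L
  = 1.0 * 4.0 * 1852
  = 7408 m^3/day


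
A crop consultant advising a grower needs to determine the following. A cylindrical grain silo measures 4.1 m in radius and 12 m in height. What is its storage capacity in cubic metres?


V = pi * r^2 * h
  = pi * 4.1^2 * 12
  = pi * 16.81 * 12
  = 633.72 m^3


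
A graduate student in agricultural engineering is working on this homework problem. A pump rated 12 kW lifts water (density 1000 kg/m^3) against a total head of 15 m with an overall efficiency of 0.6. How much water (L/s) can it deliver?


Q = (P * 1000 * eta) / (rho * g * H)
  = (12 * 1000 * 0.6) / (1000 * 9.81 * 15)
  = 7200 / 147150
  = 0.04893 m^3/s = 48.93 L/s


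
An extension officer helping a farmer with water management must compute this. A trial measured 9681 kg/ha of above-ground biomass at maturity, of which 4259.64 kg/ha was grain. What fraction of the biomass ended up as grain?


HI = grain_yield / biomass
   = 4259.64 / 9681
   = 0.44


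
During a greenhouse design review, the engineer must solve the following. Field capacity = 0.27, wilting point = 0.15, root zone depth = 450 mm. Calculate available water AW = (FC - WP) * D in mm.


AW = (FC - WP) * D
   = (0.27 - 0.15) * 450
   = 0.12 * 450
   = 54 mm


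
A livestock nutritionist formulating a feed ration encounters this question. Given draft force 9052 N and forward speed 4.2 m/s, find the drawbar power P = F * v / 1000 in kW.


P = F * v / 1000
  = 9052 * 4.2 / 1000
  = 38018.40 / 1000
  = 38.02 kW


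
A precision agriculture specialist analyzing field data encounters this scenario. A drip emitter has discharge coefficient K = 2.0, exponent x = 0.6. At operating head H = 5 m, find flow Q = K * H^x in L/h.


Q = K * H^x
  = 2.0 * 5^0.6
  = 2.0 * 2.6265
  = 5.25 L/h


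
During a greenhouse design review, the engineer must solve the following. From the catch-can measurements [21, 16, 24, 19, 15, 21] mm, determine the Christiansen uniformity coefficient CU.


xbar = 116 / 6 = 19.333
sum|xi - xbar| = 16
CU = 100 * (1 - 16 / (6 * 19.333))
   = 100 * (1 - 0.1379)
   = 86.21%


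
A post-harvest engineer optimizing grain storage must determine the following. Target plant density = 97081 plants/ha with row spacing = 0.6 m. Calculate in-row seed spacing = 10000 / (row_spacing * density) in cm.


spacing = 10000 / (row_sp * density)
        = 10000 / (0.6 * 97081)
        = 10000 / 58248.60
        = 0.17168 m = 17.17 cm


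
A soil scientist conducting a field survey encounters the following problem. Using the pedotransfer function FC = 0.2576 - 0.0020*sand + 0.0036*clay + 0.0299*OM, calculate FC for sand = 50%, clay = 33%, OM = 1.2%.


FC = 0.2576 - 0.0020*50 + 0.0036*33 + 0.0299*1.2
   = 0.2576 - 0.1000 + 0.1188 + 0.0359
   = 0.3123


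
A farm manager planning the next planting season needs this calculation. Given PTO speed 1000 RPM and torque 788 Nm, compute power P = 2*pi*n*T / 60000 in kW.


P = 2*pi*n*T / 60000
  = 2*pi * 1000 * 788 / 60000
  = 4951150.02 / 60000
  = 82.52 kW


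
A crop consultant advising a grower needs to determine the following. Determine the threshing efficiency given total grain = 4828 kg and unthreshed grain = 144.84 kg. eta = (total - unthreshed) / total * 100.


eta = (total - unthreshed) / total * 100
    = (4828 - 144.84) / 4828 * 100
    = 4683.16 / 4828 * 100
    = 97%


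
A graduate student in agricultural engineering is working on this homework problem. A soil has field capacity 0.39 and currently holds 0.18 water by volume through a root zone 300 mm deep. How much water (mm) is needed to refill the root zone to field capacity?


SMD = (FC - theta) * D
    = (0.39 - 0.18) * 300
    = 0.210 * 300
    = 63 mm


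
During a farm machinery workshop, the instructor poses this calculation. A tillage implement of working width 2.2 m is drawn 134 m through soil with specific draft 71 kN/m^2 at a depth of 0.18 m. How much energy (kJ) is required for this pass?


E = k * d * w * L
  = 71 * 0.18 * 2.2 * 134
  = 3767.54 kJ


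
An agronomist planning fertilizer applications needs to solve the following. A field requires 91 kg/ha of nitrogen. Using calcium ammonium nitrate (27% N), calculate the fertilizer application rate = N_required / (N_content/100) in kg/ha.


Rate = N_required / (N_content / 100)
     = 91 / (27 / 100)
     = 91 / 0.27
     = 337.04 kg/ha


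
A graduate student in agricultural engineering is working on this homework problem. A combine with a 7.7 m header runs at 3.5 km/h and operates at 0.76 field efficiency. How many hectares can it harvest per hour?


C = w * v * eta_f / 10
  = 7.7 * 3.5 * 0.76 / 10
  = 20.48 / 10
  = 2.05 ha/h


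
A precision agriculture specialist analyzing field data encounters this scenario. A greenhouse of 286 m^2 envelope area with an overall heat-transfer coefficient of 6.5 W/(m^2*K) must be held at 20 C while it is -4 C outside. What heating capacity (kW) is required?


dT = 20 - (-4) = 24 K
Q = U * A * dT
  = 6.5 * 286 * 24
  = 44616 W = 44.62 kW


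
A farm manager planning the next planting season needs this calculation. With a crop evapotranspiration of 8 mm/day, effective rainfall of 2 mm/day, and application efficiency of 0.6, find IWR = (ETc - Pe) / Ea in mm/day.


IWR = (ETc - Pe) / Ea
    = (8 - 2) / 0.6
    = 6 / 0.6
    = 10 mm/day


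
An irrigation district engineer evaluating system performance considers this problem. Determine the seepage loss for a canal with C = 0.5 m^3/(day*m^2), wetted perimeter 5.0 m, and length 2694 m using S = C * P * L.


S = C * P * L
  = 0.5 * 5.0 * 2694
  = 6735 m^3/day


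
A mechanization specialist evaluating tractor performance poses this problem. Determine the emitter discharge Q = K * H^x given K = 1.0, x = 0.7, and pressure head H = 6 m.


Q = K * H^x
  = 1.0 * 6^0.7
  = 1.0 * 3.5051
  = 3.51 L/h


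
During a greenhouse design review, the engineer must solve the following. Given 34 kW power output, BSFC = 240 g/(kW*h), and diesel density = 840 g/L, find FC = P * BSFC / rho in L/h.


FC = P * BSFC / rho_fuel
   = 34 * 240 / 840
   = 8160 / 840
   = 9.71 L/h


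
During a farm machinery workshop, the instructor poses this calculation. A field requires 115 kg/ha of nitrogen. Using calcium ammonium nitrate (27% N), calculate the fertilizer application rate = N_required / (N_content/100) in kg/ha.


Rate = N_required / (N_content / 100)
     = 115 / (27 / 100)
     = 115 / 0.27
     = 425.93 kg/ha


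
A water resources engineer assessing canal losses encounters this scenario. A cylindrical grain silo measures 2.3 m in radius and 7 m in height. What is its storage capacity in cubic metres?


V = pi * r^2 * h
  = pi * 2.3^2 * 7
  = pi * 5.29 * 7
  = 116.33 m^3


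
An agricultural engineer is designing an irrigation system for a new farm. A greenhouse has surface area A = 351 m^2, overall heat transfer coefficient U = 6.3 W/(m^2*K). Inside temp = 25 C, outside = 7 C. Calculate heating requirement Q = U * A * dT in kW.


dT = 25 - (7) = 18 K
Q = U * A * dT
  = 6.3 * 351 * 18
  = 39803.40 W = 39.80 kW


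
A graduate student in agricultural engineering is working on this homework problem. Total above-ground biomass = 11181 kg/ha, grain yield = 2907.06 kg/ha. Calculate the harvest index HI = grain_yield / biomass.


HI = grain_yield / biomass
   = 2907.06 / 11181
   = 0.26


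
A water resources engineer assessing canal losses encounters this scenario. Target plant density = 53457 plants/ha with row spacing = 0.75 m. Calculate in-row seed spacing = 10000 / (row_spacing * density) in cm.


spacing = 10000 / (row_sp * density)
        = 10000 / (0.75 * 53457)
        = 10000 / 40092.75
        = 0.24942 m = 24.94 cm


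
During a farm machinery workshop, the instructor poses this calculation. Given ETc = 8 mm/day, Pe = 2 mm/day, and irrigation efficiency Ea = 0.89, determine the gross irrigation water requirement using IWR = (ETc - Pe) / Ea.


IWR = (ETc - Pe) / Ea
    = (8 - 2) / 0.89
    = 6 / 0.89
    = 6.74 mm/day


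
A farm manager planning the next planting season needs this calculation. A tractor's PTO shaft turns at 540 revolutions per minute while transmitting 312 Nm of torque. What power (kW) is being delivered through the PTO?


P = 2*pi*n*T / 60000
  = 2*pi * 540 * 312 / 60000
  = 1058591.06 / 60000
  = 17.64 kW


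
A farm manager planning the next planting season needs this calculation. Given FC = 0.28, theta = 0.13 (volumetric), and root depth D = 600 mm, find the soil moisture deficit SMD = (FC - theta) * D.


SMD = (FC - theta) * D
    = (0.28 - 0.13) * 600
    = 0.150 * 600
    = 90 mm


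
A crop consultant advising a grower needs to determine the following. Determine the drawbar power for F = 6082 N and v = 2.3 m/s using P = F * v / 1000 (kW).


P = F * v / 1000
  = 6082 * 2.3 / 1000
  = 13988.60 / 1000
  = 13.99 kW


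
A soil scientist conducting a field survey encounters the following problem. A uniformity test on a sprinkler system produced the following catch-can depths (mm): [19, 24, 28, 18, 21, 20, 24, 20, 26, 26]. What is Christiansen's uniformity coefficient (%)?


xbar = 226 / 10 = 22.600
sum|xi - xbar| = 30
CU = 100 * (1 - 30 / (10 * 22.600))
   = 100 * (1 - 0.1327)
   = 86.73%


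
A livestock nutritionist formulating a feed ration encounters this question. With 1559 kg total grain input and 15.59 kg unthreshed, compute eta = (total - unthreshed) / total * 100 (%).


eta = (total - unthreshed) / total * 100
    = (1559 - 15.59) / 1559 * 100
    = 1543.41 / 1559 * 100
    = 99%


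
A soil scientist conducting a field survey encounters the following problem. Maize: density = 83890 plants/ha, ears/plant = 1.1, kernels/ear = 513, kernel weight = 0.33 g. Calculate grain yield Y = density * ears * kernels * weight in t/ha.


Y = density * ears * kernels * kw
  = 83890 * 1.1 * 513 * 0.33 g/ha
  = 15621911.91 g/ha
  = 15621.91 kg/ha = 15.62 t/ha


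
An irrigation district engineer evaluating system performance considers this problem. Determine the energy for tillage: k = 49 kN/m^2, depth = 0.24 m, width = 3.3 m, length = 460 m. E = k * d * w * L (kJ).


E = k * d * w * L
  = 49 * 0.24 * 3.3 * 460
  = 17851.68 kJ


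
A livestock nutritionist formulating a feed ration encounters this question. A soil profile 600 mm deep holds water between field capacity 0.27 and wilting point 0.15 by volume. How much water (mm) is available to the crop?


AW = (FC - WP) * D
   = (0.27 - 0.15) * 600
   = 0.12 * 600
   = 72 mm


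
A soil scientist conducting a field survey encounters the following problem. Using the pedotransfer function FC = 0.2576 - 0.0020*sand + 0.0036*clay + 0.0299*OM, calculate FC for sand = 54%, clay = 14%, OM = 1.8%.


FC = 0.2576 - 0.0020*54 + 0.0036*14 + 0.0299*1.8
   = 0.2576 - 0.1080 + 0.0504 + 0.0538
   = 0.2538


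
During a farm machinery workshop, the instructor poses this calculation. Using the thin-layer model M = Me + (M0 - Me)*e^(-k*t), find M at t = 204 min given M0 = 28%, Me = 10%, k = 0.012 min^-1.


M = Me + (M0 - Me) * e^(-k*t)
  = 10 + (28 - 10) * e^(-0.012*204)
  = 10 + 18 * e^(-2.448)
  = 10 + 18 * 0.08647
  = 10 + 1.5564
  = 11.56%


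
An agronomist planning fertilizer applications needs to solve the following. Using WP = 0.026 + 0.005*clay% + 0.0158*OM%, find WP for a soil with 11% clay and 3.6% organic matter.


WP = 0.026 + 0.005*11 + 0.0158*3.6
   = 0.026 + 0.0550 + 0.0569
   = 0.1379


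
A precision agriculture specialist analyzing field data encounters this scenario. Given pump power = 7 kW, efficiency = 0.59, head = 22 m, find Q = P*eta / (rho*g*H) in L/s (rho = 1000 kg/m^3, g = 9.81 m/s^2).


Q = (P * 1000 * eta) / (rho * g * H)
  = (7 * 1000 * 0.59) / (1000 * 9.81 * 22)
  = 4130 / 215820
  = 0.01914 m^3/s = 19.14 L/s


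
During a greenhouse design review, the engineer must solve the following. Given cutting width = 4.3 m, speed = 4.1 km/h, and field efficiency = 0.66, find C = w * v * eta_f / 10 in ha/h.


C = w * v * eta_f / 10
  = 4.3 * 4.1 * 0.66 / 10
  = 11.64 / 10
  = 1.16 ha/h


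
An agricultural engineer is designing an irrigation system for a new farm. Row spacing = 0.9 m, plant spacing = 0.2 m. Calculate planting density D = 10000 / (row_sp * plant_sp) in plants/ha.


D = 10000 / (row_sp * plant_sp)
  = 10000 / (0.9 * 0.2)
  = 10000 / 0.1800
  = 55555.56 plants/ha


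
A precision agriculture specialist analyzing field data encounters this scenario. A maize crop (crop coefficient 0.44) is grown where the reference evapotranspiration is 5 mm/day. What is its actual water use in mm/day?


ETc = Kc * ET0
    = 0.44 * 5
    = 2.20 mm/day


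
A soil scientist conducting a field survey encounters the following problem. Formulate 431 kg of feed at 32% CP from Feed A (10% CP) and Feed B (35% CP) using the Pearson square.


parts_A = CP_b - target = 35 - 32 = 3
parts_B = target - CP_a = 32 - 10 = 22
total_parts = 3 + 22 = 25
Feed A = 431 * 3 / 25 = 51.72 kg
Feed B = 431 * 22 / 25 = 379.28 kg

51.72 kg


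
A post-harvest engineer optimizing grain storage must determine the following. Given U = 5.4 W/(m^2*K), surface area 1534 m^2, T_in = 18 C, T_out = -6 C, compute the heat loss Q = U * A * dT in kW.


dT = 18 - (-6) = 24 K
Q = U * A * dT
  = 5.4 * 1534 * 24
  = 198806.40 W = 198.81 kW


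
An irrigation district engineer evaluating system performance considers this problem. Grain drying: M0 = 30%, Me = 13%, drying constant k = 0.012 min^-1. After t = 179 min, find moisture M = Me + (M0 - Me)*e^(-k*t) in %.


M = Me + (M0 - Me) * e^(-k*t)
  = 13 + (30 - 13) * e^(-0.012*179)
  = 13 + 17 * e^(-2.148)
  = 13 + 17 * 0.11672
  = 13 + 1.9842
  = 14.98%


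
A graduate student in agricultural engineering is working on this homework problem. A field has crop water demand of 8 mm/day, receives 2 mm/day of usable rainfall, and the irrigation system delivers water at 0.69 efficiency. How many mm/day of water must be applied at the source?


IWR = (ETc - Pe) / Ea
    = (8 - 2) / 0.69
    = 6 / 0.69
    = 8.70 mm/day


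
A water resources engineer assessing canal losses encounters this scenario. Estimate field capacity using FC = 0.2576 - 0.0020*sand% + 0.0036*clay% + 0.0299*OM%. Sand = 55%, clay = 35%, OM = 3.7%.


FC = 0.2576 - 0.0020*55 + 0.0036*35 + 0.0299*3.7
   = 0.2576 - 0.1100 + 0.1260 + 0.1106
   = 0.3842


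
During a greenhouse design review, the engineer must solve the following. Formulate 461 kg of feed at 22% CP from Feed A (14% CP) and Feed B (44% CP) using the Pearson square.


parts_A = CP_b - target = 44 - 22 = 22
parts_B = target - CP_a = 22 - 14 = 8
total_parts = 22 + 8 = 30
Feed A = 461 * 22 / 30 = 338.07 kg
Feed B = 461 * 8 / 30 = 122.93 kg

338.07 kg


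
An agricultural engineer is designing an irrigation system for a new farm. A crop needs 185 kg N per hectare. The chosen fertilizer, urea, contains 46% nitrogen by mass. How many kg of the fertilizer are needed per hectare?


Rate = N_required / (N_content / 100)
     = 185 / (46 / 100)
     = 185 / 0.46
     = 402.17 kg/ha


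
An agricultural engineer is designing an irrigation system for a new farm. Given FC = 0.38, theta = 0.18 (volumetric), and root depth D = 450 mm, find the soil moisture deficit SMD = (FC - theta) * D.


SMD = (FC - theta) * D
    = (0.38 - 0.18) * 450
    = 0.200 * 450
    = 90 mm


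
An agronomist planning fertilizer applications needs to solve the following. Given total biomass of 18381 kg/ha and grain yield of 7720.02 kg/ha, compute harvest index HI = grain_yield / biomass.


HI = grain_yield / biomass
   = 7720.02 / 18381
   = 0.42


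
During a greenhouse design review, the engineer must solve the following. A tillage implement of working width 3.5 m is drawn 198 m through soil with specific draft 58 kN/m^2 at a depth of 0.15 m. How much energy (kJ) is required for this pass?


E = k * d * w * L
  = 58 * 0.15 * 3.5 * 198
  = 6029.10 kJ


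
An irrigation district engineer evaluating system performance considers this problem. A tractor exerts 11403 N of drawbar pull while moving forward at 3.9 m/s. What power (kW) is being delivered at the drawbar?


P = F * v / 1000
  = 11403 * 3.9 / 1000
  = 44471.70 / 1000
  = 44.47 kW


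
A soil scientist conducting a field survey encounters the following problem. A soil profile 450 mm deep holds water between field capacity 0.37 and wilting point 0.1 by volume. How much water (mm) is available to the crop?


AW = (FC - WP) * D
   = (0.37 - 0.1) * 450
   = 0.27 * 450
   = 121.50 mm


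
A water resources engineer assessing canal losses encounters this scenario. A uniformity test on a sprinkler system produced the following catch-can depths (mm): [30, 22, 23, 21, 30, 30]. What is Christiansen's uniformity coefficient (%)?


xbar = 156 / 6 = 26
sum|xi - xbar| = 24
CU = 100 * (1 - 24 / (6 * 26))
   = 100 * (1 - 0.1538)
   = 84.62%


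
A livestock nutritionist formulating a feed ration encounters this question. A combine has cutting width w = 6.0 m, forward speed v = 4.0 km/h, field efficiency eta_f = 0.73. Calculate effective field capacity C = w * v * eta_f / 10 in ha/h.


C = w * v * eta_f / 10
  = 6.0 * 4.0 * 0.73 / 10
  = 17.52 / 10
  = 1.75 ha/h


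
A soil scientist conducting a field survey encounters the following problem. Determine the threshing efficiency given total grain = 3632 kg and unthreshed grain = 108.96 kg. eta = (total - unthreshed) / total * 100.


eta = (total - unthreshed) / total * 100
    = (3632 - 108.96) / 3632 * 100
    = 3523.04 / 3632 * 100
    = 97%


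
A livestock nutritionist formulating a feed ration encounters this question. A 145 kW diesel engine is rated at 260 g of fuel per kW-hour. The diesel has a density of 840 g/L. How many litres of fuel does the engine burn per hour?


FC = P * BSFC / rho_fuel
   = 145 * 260 / 840
   = 37700 / 840
   = 44.88 L/h


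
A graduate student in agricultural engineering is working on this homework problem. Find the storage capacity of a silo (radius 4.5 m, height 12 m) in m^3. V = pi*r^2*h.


V = pi * r^2 * h
  = pi * 4.5^2 * 12
  = pi * 20.25 * 12
  = 763.41 m^3


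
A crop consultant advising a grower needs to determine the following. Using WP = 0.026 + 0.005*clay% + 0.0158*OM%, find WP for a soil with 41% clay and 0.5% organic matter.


WP = 0.026 + 0.005*41 + 0.0158*0.5
   = 0.026 + 0.2050 + 0.0079
   = 0.2389


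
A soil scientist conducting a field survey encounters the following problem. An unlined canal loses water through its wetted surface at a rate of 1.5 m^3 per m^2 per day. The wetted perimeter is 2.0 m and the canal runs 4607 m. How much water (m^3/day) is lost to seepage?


S = C * P * L
  = 1.5 * 2.0 * 4607
  = 13821 m^3/day


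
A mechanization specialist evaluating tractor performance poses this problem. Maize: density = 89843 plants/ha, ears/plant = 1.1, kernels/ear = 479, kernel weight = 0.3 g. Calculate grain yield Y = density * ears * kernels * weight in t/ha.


Y = density * ears * kernels * kw
  = 89843 * 1.1 * 479 * 0.3 g/ha
  = 14201483.01 g/ha
  = 14201.48 kg/ha = 14.20 t/ha


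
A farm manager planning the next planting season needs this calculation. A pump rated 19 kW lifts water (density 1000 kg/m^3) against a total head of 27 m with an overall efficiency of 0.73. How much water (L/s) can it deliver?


Q = (P * 1000 * eta) / (rho * g * H)
  = (19 * 1000 * 0.73) / (1000 * 9.81 * 27)
  = 13870 / 264870
  = 0.05237 m^3/s = 52.37 L/s


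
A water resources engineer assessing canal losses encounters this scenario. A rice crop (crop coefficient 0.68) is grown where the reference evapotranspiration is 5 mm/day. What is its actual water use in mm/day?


ETc = Kc * ET0
    = 0.68 * 5
    = 3.40 mm/day


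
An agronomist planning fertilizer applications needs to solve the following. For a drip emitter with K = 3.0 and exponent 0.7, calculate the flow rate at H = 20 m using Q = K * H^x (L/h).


Q = K * H^x
  = 3.0 * 20^0.7
  = 3.0 * 8.1418
  = 24.43 L/h


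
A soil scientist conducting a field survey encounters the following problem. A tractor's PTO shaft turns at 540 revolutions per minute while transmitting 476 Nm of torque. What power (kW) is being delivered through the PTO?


P = 2*pi*n*T / 60000
  = 2*pi * 540 * 476 / 60000
  = 1615029.95 / 60000
  = 26.92 kW


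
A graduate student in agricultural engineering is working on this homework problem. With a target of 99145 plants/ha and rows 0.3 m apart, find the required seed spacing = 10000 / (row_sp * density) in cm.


spacing = 10000 / (row_sp * density)
        = 10000 / (0.3 * 99145)
        = 10000 / 29743.50
        = 0.33621 m = 33.62 cm


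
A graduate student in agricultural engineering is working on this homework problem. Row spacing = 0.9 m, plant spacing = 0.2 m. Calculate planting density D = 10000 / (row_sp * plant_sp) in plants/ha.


D = 10000 / (row_sp * plant_sp)
  = 10000 / (0.9 * 0.2)
  = 10000 / 0.1800
  = 55555.56 plants/ha


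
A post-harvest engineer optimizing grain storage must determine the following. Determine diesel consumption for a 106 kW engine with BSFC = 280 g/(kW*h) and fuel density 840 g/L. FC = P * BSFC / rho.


FC = P * BSFC / rho_fuel
   = 106 * 280 / 840
   = 29680 / 840
   = 35.33 L/h


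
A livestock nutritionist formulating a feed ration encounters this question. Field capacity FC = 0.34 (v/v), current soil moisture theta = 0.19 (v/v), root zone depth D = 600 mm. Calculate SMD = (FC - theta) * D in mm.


SMD = (FC - theta) * D
    = (0.34 - 0.19) * 600
    = 0.150 * 600
    = 90 mm


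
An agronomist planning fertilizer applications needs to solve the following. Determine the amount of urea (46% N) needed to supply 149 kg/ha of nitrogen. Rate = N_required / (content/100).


Rate = N_required / (N_content / 100)
     = 149 / (46 / 100)
     = 149 / 0.46
     = 323.91 kg/ha


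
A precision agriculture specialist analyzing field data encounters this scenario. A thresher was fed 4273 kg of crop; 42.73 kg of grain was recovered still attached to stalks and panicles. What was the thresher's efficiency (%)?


eta = (total - unthreshed) / total * 100
    = (4273 - 42.73) / 4273 * 100
    = 4230.27 / 4273 * 100
    = 99%


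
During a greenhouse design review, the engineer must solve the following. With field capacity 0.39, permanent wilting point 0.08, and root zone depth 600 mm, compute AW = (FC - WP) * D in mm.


AW = (FC - WP) * D
   = (0.39 - 0.08) * 600
   = 0.31 * 600
   = 186 mm


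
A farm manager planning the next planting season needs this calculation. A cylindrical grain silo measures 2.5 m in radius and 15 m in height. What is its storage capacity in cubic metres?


V = pi * r^2 * h
  = pi * 2.5^2 * 15
  = pi * 6.25 * 15
  = 294.52 m^3


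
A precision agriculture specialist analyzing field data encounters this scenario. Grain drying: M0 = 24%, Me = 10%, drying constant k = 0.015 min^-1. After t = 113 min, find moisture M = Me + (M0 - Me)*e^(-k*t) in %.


M = Me + (M0 - Me) * e^(-k*t)
  = 10 + (24 - 10) * e^(-0.015*113)
  = 10 + 14 * e^(-1.695)
  = 10 + 14 * 0.18360
  = 10 + 2.5704
  = 12.57%


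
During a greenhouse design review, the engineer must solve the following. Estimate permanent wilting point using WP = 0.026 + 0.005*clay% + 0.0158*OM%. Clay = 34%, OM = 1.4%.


WP = 0.026 + 0.005*34 + 0.0158*1.4
   = 0.026 + 0.1700 + 0.0221
   = 0.2181


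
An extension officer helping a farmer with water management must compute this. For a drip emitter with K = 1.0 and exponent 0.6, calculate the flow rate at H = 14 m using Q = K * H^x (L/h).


Q = K * H^x
  = 1.0 * 14^0.6
  = 1.0 * 4.8717
  = 4.87 L/h


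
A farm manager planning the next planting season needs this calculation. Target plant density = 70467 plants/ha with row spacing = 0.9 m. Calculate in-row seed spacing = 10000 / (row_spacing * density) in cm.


spacing = 10000 / (row_sp * density)
        = 10000 / (0.9 * 70467)
        = 10000 / 63420.30
        = 0.15768 m = 15.77 cm


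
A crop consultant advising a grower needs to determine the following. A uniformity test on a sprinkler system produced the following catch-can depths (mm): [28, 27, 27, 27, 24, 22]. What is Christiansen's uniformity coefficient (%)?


xbar = 155 / 6 = 25.833
sum|xi - xbar| = 11.333
CU = 100 * (1 - 11.333 / (6 * 25.833))
   = 100 * (1 - 0.0731)
   = 92.69%


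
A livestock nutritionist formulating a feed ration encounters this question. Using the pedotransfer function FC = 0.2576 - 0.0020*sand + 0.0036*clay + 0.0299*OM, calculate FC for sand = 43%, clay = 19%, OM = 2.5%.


FC = 0.2576 - 0.0020*43 + 0.0036*19 + 0.0299*2.5
   = 0.2576 - 0.0860 + 0.0684 + 0.0748
   = 0.3148


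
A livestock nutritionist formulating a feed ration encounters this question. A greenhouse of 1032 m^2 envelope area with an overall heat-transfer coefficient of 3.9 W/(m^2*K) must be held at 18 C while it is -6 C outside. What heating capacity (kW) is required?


dT = 18 - (-6) = 24 K
Q = U * A * dT
  = 3.9 * 1032 * 24
  = 96595.20 W = 96.60 kW


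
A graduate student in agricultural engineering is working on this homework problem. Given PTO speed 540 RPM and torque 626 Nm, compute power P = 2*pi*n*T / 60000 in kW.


P = 2*pi*n*T / 60000
  = 2*pi * 540 * 626 / 60000
  = 2123967.96 / 60000
  = 35.40 kW


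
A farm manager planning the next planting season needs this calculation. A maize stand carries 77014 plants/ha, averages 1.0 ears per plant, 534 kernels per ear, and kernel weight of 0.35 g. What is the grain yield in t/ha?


Y = density * ears * kernels * kw
  = 77014 * 1.0 * 534 * 0.35 g/ha
  = 14393916.60 g/ha
  = 14393.92 kg/ha = 14.39 t/ha


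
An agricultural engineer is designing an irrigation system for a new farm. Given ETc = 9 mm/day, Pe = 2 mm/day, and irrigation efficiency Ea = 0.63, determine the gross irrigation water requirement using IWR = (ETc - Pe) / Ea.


IWR = (ETc - Pe) / Ea
    = (9 - 2) / 0.63
    = 7 / 0.63
    = 11.11 mm/day


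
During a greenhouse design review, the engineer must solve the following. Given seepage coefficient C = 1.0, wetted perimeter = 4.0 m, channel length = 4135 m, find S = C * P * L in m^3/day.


S = C * P * L
  = 1.0 * 4.0 * 4135
  = 16540 m^3/day


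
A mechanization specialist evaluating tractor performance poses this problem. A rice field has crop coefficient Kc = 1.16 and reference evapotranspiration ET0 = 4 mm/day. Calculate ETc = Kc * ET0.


ETc = Kc * ET0
    = 1.16 * 4
    = 4.64 mm/day


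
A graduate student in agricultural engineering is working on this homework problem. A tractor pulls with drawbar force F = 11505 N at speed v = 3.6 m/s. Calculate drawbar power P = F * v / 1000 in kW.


P = F * v / 1000
  = 11505 * 3.6 / 1000
  = 41418 / 1000
  = 41.42 kW


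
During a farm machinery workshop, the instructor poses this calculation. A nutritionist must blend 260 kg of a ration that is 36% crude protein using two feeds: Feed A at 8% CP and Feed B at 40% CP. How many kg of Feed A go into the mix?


parts_A = CP_b - target = 40 - 36 = 4
parts_B = target - CP_a = 36 - 8 = 28
total_parts = 4 + 28 = 32
Feed A = 260 * 4 / 32 = 32.50 kg
Feed B = 260 * 28 / 32 = 227.50 kg

32.50 kg


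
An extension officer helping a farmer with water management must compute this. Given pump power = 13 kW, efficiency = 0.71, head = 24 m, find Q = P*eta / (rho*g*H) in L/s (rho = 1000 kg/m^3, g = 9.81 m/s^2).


Q = (P * 1000 * eta) / (rho * g * H)
  = (13 * 1000 * 0.71) / (1000 * 9.81 * 24)
  = 9230 / 235440
  = 0.03920 m^3/s = 39.20 L/s
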